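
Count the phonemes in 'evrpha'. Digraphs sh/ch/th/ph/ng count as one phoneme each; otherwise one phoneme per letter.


Parsing 'evrpha' greedily, digraphs first:
  'e' -> vowel phoneme (phonemes so far: 1)
  'v' -> consonant phoneme (phonemes so far: 2)
  'r' -> consonant phoneme (phonemes so far: 3)
  'ph' -> digraph (1 consonant phoneme) (phonemes so far: 4)
  'a' -> vowel phoneme (phonemes so far: 5)
Total phonemes: 5

5


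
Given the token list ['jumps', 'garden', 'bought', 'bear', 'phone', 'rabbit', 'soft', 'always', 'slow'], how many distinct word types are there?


Listing all tokens and tracking unique types:
  Token 1: 'jumps' -> NEW (unique so far: 1)
  Token 2: 'garden' -> NEW (unique so far: 2)
  Token 3: 'bought' -> NEW (unique so far: 3)
  Token 4: 'bear' -> NEW (unique so far: 4)
  Token 5: 'phone' -> NEW (unique so far: 5)
  Token 6: 'rabbit' -> NEW (unique so far: 6)
  Token 7: 'soft' -> NEW (unique so far: 7)
  Token 8: 'always' -> NEW (unique so far: 8)
  Token 9: 'slow' -> NEW (unique so far: 9)
Unique types: ('always', 'bear', 'bought', 'garden', 'jumps', 'phone', 'rabbit', 'slow', 'soft')
Vocabulary size: 9

9


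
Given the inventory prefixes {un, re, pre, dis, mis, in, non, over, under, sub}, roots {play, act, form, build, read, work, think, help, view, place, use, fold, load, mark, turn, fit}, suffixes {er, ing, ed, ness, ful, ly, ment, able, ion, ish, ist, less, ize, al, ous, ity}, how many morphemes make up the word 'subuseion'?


Segmenting 'subuseion' against the inventory:
  'sub' -> prefix (morpheme 1)
  'use' -> root (morpheme 2)
  'ion' -> suffix (morpheme 3)
Total morphemes: 3

3


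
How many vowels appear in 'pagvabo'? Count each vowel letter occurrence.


Scanning each character of 'pagvabo':
  Position 1: 'p' -> consonant (running count: 0)
  Position 2: 'a' -> vowel (running count: 1)
  Position 3: 'g' -> consonant (running count: 1)
  Position 4: 'v' -> consonant (running count: 1)
  Position 5: 'a' -> vowel (running count: 2)
  Position 6: 'b' -> consonant (running count: 2)
  Position 7: 'o' -> vowel (running count: 3)
Total vowels: 3

3


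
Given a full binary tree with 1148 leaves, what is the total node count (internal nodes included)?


Leaf nodes (terminals): 1148
Internal nodes = n - 1 = 1148 - 1 = 1147
Total = leaves + internal = 1148 + 1147 = 2295

2295


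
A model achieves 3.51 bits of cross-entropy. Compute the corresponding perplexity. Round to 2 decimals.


Perplexity formula: PP = 2^H
H = 3.51
PP = 2^3.51
Decompose: 2^3.51 = 2^3 * 2^0.51
2^3 = 8, 2^0.51 ~ 1.4240502
PP ~ 8 * 1.4240502 = 11.3924016
Rounded to 2 decimals: 11.39

11.39


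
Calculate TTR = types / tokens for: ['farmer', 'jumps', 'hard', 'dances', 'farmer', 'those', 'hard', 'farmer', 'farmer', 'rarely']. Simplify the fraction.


Tokens: 10
Unique types: ('dances', 'farmer', 'hard', 'jumps', 'rarely', 'those') = 6
TTR = 6/10
Simplify: divide both by 2 -> 3/5
TTR = 3/5

3/5


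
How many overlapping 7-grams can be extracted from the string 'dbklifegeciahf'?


String 'dbklifegeciahf' has length L = 14.
Number of overlapping n-grams = L - n + 1
Substituting: 14 - 7 + 1 = 8

8


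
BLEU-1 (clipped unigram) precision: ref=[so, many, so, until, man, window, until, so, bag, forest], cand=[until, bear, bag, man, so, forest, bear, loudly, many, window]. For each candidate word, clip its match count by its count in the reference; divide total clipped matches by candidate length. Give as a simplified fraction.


Reference word counts: {'bag': 1, 'forest': 1, 'man': 1, 'many': 1, 'so': 3, 'until': 2, 'window': 1}
Checking each candidate word (with clipping):
  'until' -> in reference (ref count 2, used 1/2) -> match (matches: 1)
  'bear' -> not in reference -> no match (matches: 1)
  'bag' -> in reference (ref count 1, used 1/1) -> match (matches: 2)
  'man' -> in reference (ref count 1, used 1/1) -> match (matches: 3)
  'so' -> in reference (ref count 3, used 1/3) -> match (matches: 4)
  'forest' -> in reference (ref count 1, used 1/1) -> match (matches: 5)
  'bear' -> not in reference -> no match (matches: 5)
  'loudly' -> not in reference -> no match (matches: 5)
  'many' -> in reference (ref count 1, used 1/1) -> match (matches: 6)
  'window' -> in reference (ref count 1, used 1/1) -> match (matches: 7)
Clipped matches: 7, Candidate length: 10
Precision = 7/10

7/10


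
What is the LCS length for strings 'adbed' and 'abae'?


DP table for LCS of 'adbed' and 'abae':
       a  b  a  e
    0  0  0  0  0
  a 0  1  1  1  1
  d 0  1  1  1  1
  b 0  1  2  2  2
  e 0  1  2  2  3
  d 0  1  2  2  3
LCS: 'abe'
LCS length = 3

3


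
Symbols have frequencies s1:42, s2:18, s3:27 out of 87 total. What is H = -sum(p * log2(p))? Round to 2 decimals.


Computing entropy H = -sum(p_i * log2(p_i)):
  s1: p = 42/87 = 0.4828, -p*log2(p) = 0.5072
  s2: p = 18/87 = 0.2069, -p*log2(p) = 0.4703
  s3: p = 27/87 = 0.3103, -p*log2(p) = 0.5239
H = sum of terms = 1.5014
Rounded to 2 decimals: 1.50

1.50


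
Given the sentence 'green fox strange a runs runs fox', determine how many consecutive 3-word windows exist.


Word trigrams from [7] words:
  Trigram 1: (green fox strange)
  Trigram 2: (fox strange a)
  Trigram 3: (strange a runs)
  Trigram 4: (a runs runs)
  Trigram 5: (runs runs fox)
Total word trigrams: 7 - 2 = 5

5


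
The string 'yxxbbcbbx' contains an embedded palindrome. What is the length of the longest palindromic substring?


Scanning 'yxxbbcbbx' for palindromic substrings.
Substring at positions 2-8: 'xbbcbbx'.
Check: reverse('xbbcbbx') = 'xbbcbbx' -> palindrome confirmed.
Neighbouring characters ('x' / '-') break symmetry, so it cannot extend further.
No longer palindromic substring exists; longest length = 7

7


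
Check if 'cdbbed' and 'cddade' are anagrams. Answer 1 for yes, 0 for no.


Sort characters of 'cdbbed': 'bbcdde'
Sort characters of 'cddade': 'acddde'
Sorted forms differ -> they are NOT anagrams
Result: 0

0


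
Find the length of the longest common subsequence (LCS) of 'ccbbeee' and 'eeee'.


DP table for LCS of 'ccbbeee' and 'eeee':
       e  e  e  e
    0  0  0  0  0
  c 0  0  0  0  0
  c 0  0  0  0  0
  b 0  0  0  0  0
  b 0  0  0  0  0
  e 0  1  1  1  1
  e 0  1  2  2  2
  e 0  1  2  3  3
LCS: 'eee'
LCS length = 3

3


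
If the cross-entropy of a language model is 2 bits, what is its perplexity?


Perplexity formula: PP = 2^H
H = 2
PP = 2^2
Steps: 2^1 = 2, 2^2 = 4
PP = 4

4


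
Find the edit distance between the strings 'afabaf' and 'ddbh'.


Building DP table for s1='afabaf' (len 6) and s2='ddbh' (len 4):
       d  d  b  h
    0  1  2  3  4
  a 1  1  2  3  4
  f 2  2  2  3  4
  a 3  3  3  3  4
  b 4  4  4  3  4
  a 5  5  5  4  4
  f 6  6  6  5  5
Edit distance = dp[6][4] = 5

5


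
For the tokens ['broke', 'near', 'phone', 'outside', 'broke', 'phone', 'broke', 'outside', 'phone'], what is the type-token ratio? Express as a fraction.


Tokens: 9
Unique types: ('broke', 'near', 'outside', 'phone') = 4
TTR = 4/9
Already in lowest terms.

4/9


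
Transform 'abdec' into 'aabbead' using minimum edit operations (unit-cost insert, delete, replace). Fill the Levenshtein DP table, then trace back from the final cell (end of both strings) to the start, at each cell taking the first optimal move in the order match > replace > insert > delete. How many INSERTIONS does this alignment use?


Edit distance = 4. Backtracking from cell (5, 7) with preference match > replace > insert > delete,
then listing the resulting alignment 'abdec' -> 'aabbead' left to right:
  Step 1: insert 'a' [insertion #1]
  Step 2: keep 'a'
  Step 3: keep 'b'
  Step 4: replace d->b
  Step 5: keep 'e'
  Step 6: insert 'a' [insertion #2]
  Step 7: replace c->d
Total insertions: 2

2


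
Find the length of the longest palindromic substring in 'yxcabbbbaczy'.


Scanning 'yxcabbbbaczy' for palindromic substrings.
Substring at positions 2-9: 'cabbbbac'.
Check: reverse('cabbbbac') = 'cabbbbac' -> palindrome confirmed.
Neighbouring characters ('x' / 'z') break symmetry, so it cannot extend further.
No longer palindromic substring exists; longest length = 8

8


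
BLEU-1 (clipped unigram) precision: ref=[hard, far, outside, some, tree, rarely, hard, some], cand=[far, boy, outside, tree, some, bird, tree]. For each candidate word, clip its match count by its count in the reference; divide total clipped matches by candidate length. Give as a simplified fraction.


Reference word counts: {'far': 1, 'hard': 2, 'outside': 1, 'rarely': 1, 'some': 2, 'tree': 1}
Checking each candidate word (with clipping):
  'far' -> in reference (ref count 1, used 1/1) -> match (matches: 1)
  'boy' -> not in reference -> no match (matches: 1)
  'outside' -> in reference (ref count 1, used 1/1) -> match (matches: 2)
  'tree' -> in reference (ref count 1, used 1/1) -> match (matches: 3)
  'some' -> in reference (ref count 2, used 1/2) -> match (matches: 4)
  'bird' -> not in reference -> no match (matches: 4)
  'tree' -> ref count 1 already used up (1/1) -> clipped, no match (matches: 4)
Clipped matches: 4, Candidate length: 7
Precision = 4/7

4/7


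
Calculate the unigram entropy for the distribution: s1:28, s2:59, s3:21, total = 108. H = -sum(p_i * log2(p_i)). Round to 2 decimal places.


Computing entropy H = -sum(p_i * log2(p_i)):
  s1: p = 28/108 = 0.2593, -p*log2(p) = 0.5049
  s2: p = 59/108 = 0.5463, -p*log2(p) = 0.4765
  s3: p = 21/108 = 0.1944, -p*log2(p) = 0.4594
H = sum of terms = 1.4408
Rounded to 2 decimals: 1.44

1.44


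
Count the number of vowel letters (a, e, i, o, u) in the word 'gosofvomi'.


Scanning each character of 'gosofvomi':
  Position 1: 'g' -> consonant (running count: 0)
  Position 2: 'o' -> vowel (running count: 1)
  Position 3: 's' -> consonant (running count: 1)
  Position 4: 'o' -> vowel (running count: 2)
  Position 5: 'f' -> consonant (running count: 2)
  Position 6: 'v' -> consonant (running count: 2)
  Position 7: 'o' -> vowel (running count: 3)
  Position 8: 'm' -> consonant (running count: 3)
  Position 9: 'i' -> vowel (running count: 4)
Total vowels: 4

4


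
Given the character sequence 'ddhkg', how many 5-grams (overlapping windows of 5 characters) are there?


String 'ddhkg' has length L = 5.
Number of overlapping n-grams = L - n + 1
Substituting: 5 - 5 + 1 = 1

1


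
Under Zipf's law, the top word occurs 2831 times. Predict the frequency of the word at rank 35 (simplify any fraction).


Zipf's law: freq(rank) = f1 / rank
f1 = 2831, rank = 35
freq = 2831 / 35
GCD(2831, 35) = 1
Simplified: 2831/35

2831/35


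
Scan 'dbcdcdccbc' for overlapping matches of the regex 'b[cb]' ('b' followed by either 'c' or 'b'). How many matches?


Pattern: b[cb] means 'b' followed by either 'c' or 'b'.
Scanning 'dbcdcdccbc' position-by-position:
  Pos 0: window 'db' -> no
  Pos 1: window 'bc' -> MATCH
  Pos 2: window 'cd' -> no
  Pos 3: window 'dc' -> no
  Pos 4: window 'cd' -> no
  Pos 5: window 'dc' -> no
  Pos 6: window 'cc' -> no
  Pos 7: window 'cb' -> no
  Pos 8: window 'bc' -> MATCH
  Pos 9: window 'c' -> no
Total matches: 2

2


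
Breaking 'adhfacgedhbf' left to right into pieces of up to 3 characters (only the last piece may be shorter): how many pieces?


'adhfacgedhbf' has 12 characters.
Chunking with max size 3:
  Chunk 1: 'adh' (positions 0-2)
  Chunk 2: 'fac' (positions 3-5)
  Chunk 3: 'ged' (positions 6-8)
  Chunk 4: 'hbf' (positions 9-11)
Total chunks: ceil(12 / 3) = 4

4


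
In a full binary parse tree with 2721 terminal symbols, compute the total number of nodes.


Leaf nodes (terminals): 2721
Internal nodes = n - 1 = 2721 - 1 = 2720
Total = leaves + internal = 2721 + 2720 = 5441

5441


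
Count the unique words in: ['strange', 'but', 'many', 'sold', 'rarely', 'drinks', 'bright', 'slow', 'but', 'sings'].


Listing all tokens and tracking unique types:
  Token 1: 'strange' -> NEW (unique so far: 1)
  Token 2: 'but' -> NEW (unique so far: 2)
  Token 3: 'many' -> NEW (unique so far: 3)
  Token 4: 'sold' -> NEW (unique so far: 4)
  Token 5: 'rarely' -> NEW (unique so far: 5)
  Token 6: 'drinks' -> NEW (unique so far: 6)
  Token 7: 'bright' -> NEW (unique so far: 7)
  Token 8: 'slow' -> NEW (unique so far: 8)
  Token 9: 'but' -> duplicate (unique so far: 8)
  Token 10: 'sings' -> NEW (unique so far: 9)
Unique types: ('bright', 'but', 'drinks', 'many', 'rarely', 'sings', 'slow', 'sold', 'strange')
Vocabulary size: 9

9


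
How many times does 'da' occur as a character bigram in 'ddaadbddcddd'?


Scanning 'ddaadbddcddd' for bigram 'da':
  Position 0: 'dd' -> no
  Position 1: 'da' -> MATCH
  Position 2: 'aa' -> no
  Position 3: 'ad' -> no
  Position 4: 'db' -> no
  Position 5: 'bd' -> no
  Position 6: 'dd' -> no
  Position 7: 'dc' -> no
  Position 8: 'cd' -> no
  Position 9: 'dd' -> no
  Position 10: 'dd' -> no
Total matches: 1

1


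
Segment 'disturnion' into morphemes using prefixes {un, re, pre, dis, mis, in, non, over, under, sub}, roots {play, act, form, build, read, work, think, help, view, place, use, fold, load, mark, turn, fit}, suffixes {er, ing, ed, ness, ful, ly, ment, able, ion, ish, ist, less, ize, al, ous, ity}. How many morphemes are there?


Segmenting 'disturnion' against the inventory:
  'dis' -> prefix (morpheme 1)
  'turn' -> root (morpheme 2)
  'ion' -> suffix (morpheme 3)
Total morphemes: 3

3


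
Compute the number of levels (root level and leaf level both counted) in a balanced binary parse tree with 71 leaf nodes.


In a balanced binary tree with n leaves the deepest leaf is ceil(log2(n)) edges below the root,
so counting node levels inclusive of root and leaves gives ceil(log2(n)) + 1 levels.
log2(71) = 6.1497
ceil(6.1497) = 7
levels = 7 + 1 = 8

8


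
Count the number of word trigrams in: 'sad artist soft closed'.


Word trigrams from [4] words:
  Trigram 1: (sad artist soft)
  Trigram 2: (artist soft closed)
Total word trigrams: 4 - 2 = 2

2


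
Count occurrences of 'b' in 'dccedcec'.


Scanning 'dccedcec' for 'b':
  No matches found.
Total occurrences of 'b': 0

0


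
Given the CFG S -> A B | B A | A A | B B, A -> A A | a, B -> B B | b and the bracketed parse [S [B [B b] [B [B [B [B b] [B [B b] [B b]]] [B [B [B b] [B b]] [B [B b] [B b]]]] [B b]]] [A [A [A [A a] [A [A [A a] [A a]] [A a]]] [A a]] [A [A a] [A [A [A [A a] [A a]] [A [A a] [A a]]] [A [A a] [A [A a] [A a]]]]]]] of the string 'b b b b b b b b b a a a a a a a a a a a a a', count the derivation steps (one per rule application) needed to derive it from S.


Every bracketed nonterminal node [X ...] in the tree is produced by exactly one rule application.
Reading the tree off as a leftmost derivation:
  Step 1: S  =>  B A   (applied S -> B A)
  Step 2: B A  =>  B B A   (applied B -> B B)
  Step 3: B B A  =>  b B A   (applied B -> b)
  Step 4: b B A  =>  b B B A   (applied B -> B B)
  Step 5: b B B A  =>  b B B B A   (applied B -> B B)
  Step 6: b B B B A  =>  b B B B B A   (applied B -> B B)
  Step 7: b B B B B A  =>  b b B B B A   (applied B -> b)
  Step 8: b b B B B A  =>  b b B B B B A   (applied B -> B B)
  Step 9: b b B B B B A  =>  b b b B B B A   (applied B -> b)
  Step 10: b b b B B B A  =>  b b b b B B A   (applied B -> b)
  Step 11: b b b b B B A  =>  b b b b B B B A   (applied B -> B B)
  Step 12: b b b b B B B A  =>  b b b b B B B B A   (applied B -> B B)
  Step 13: b b b b B B B B A  =>  b b b b b B B B A   (applied B -> b)
  Step 14: b b b b b B B B A  =>  b b b b b b B B A   (applied B -> b)
  Step 15: b b b b b b B B A  =>  b b b b b b B B B A   (applied B -> B B)
  Step 16: b b b b b b B B B A  =>  b b b b b b b B B A   (applied B -> b)
  Step 17: b b b b b b b B B A  =>  b b b b b b b b B A   (applied B -> b)
  Step 18: b b b b b b b b B A  =>  b b b b b b b b b A   (applied B -> b)
  Step 19: b b b b b b b b b A  =>  b b b b b b b b b A A   (applied A -> A A)
  Step 20: b b b b b b b b b A A  =>  b b b b b b b b b A A A   (applied A -> A A)
  Step 21: b b b b b b b b b A A A  =>  b b b b b b b b b A A A A   (applied A -> A A)
  Step 22: b b b b b b b b b A A A A  =>  b b b b b b b b b a A A A   (applied A -> a)
  Step 23: b b b b b b b b b a A A A  =>  b b b b b b b b b a A A A A   (applied A -> A A)
  Step 24: b b b b b b b b b a A A A A  =>  b b b b b b b b b a A A A A A   (applied A -> A A)
  Step 25: b b b b b b b b b a A A A A A  =>  b b b b b b b b b a a A A A A   (applied A -> a)
  Step 26: b b b b b b b b b a a A A A A  =>  b b b b b b b b b a a a A A A   (applied A -> a)
  Step 27: b b b b b b b b b a a a A A A  =>  b b b b b b b b b a a a a A A   (applied A -> a)
  Step 28: b b b b b b b b b a a a a A A  =>  b b b b b b b b b a a a a a A   (applied A -> a)
  Step 29: b b b b b b b b b a a a a a A  =>  b b b b b b b b b a a a a a A A   (applied A -> A A)
  Step 30: b b b b b b b b b a a a a a A A  =>  b b b b b b b b b a a a a a a A   (applied A -> a)
  Step 31: b b b b b b b b b a a a a a a A  =>  b b b b b b b b b a a a a a a A A   (applied A -> A A)
  Step 32: b b b b b b b b b a a a a a a A A  =>  b b b b b b b b b a a a a a a A A A   (applied A -> A A)
  Step 33: b b b b b b b b b a a a a a a A A A  =>  b b b b b b b b b a a a a a a A A A A   (applied A -> A A)
  Step 34: b b b b b b b b b a a a a a a A A A A  =>  b b b b b b b b b a a a a a a a A A A   (applied A -> a)
  Step 35: b b b b b b b b b a a a a a a a A A A  =>  b b b b b b b b b a a a a a a a a A A   (applied A -> a)
  Step 36: b b b b b b b b b a a a a a a a a A A  =>  b b b b b b b b b a a a a a a a a A A A   (applied A -> A A)
  Step 37: b b b b b b b b b a a a a a a a a A A A  =>  b b b b b b b b b a a a a a a a a a A A   (applied A -> a)
  Step 38: b b b b b b b b b a a a a a a a a a A A  =>  b b b b b b b b b a a a a a a a a a a A   (applied A -> a)
  Step 39: b b b b b b b b b a a a a a a a a a a A  =>  b b b b b b b b b a a a a a a a a a a A A   (applied A -> A A)
  Step 40: b b b b b b b b b a a a a a a a a a a A A  =>  b b b b b b b b b a a a a a a a a a a a A   (applied A -> a)
  Step 41: b b b b b b b b b a a a a a a a a a a a A  =>  b b b b b b b b b a a a a a a a a a a a A A   (applied A -> A A)
  Step 42: b b b b b b b b b a a a a a a a a a a a A A  =>  b b b b b b b b b a a a a a a a a a a a a A   (applied A -> a)
  Step 43: b b b b b b b b b a a a a a a a a a a a a A  =>  b b b b b b b b b a a a a a a a a a a a a a   (applied A -> a)
Final yield: b b b b b b b b b a a a a a a a a a a a a a
Total rewrite steps: 43

43


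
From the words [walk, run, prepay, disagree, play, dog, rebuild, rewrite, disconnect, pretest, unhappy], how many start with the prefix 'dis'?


Checking each word for prefix 'dis':
  'walk' -> no (count: 0)
  'run' -> no (count: 0)
  'prepay' -> no (count: 0)
  'disagree' -> YES, starts with 'dis' (count: 1)
  'play' -> no (count: 1)
  'dog' -> no (count: 1)
  'rebuild' -> no (count: 1)
  'rewrite' -> no (count: 1)
  'disconnect' -> YES, starts with 'dis' (count: 2)
  'pretest' -> no (count: 2)
  'unhappy' -> no (count: 2)
Total with prefix 'dis': 2

2


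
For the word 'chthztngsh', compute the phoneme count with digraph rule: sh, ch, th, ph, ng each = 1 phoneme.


Parsing 'chthztngsh' greedily, digraphs first:
  'ch' -> digraph (1 consonant phoneme) (phonemes so far: 1)
  'th' -> digraph (1 consonant phoneme) (phonemes so far: 2)
  'z' -> consonant phoneme (phonemes so far: 3)
  't' -> consonant phoneme (phonemes so far: 4)
  'ng' -> digraph (1 consonant phoneme) (phonemes so far: 5)
  'sh' -> digraph (1 consonant phoneme) (phonemes so far: 6)
Total phonemes: 6

6


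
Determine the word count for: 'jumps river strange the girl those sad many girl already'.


Counting words by splitting on spaces:
  Word 1: 'jumps'
  Word 2: 'river'
  Word 3: 'strange'
  Word 4: 'the'
  Word 5: 'girl'
  Word 6: 'those'
  Word 7: 'sad'
  Word 8: 'many'
  Word 9: 'girl'
  Word 10: 'already'
Total words: 10

10


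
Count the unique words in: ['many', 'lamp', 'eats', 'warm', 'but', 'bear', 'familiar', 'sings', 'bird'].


Listing all tokens and tracking unique types:
  Token 1: 'many' -> NEW (unique so far: 1)
  Token 2: 'lamp' -> NEW (unique so far: 2)
  Token 3: 'eats' -> NEW (unique so far: 3)
  Token 4: 'warm' -> NEW (unique so far: 4)
  Token 5: 'but' -> NEW (unique so far: 5)
  Token 6: 'bear' -> NEW (unique so far: 6)
  Token 7: 'familiar' -> NEW (unique so far: 7)
  Token 8: 'sings' -> NEW (unique so far: 8)
  Token 9: 'bird' -> NEW (unique so far: 9)
Unique types: ('bear', 'bird', 'but', 'eats', 'familiar', 'lamp', 'many', 'sings', 'warm')
Vocabulary size: 9

9


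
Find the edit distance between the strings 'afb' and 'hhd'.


Building DP table for s1='afb' (len 3) and s2='hhd' (len 3):
       h  h  d
    0  1  2  3
  a 1  1  2  3
  f 2  2  2  3
  b 3  3  3  3
Edit distance = dp[3][3] = 3

3


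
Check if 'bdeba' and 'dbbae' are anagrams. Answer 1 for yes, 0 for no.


Sort characters of 'bdeba': 'abbde'
Sort characters of 'dbbae': 'abbde'
Sorted forms match -> they ARE anagrams
Result: 1

1


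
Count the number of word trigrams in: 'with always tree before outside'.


Word trigrams from [5] words:
  Trigram 1: (with always tree)
  Trigram 2: (always tree before)
  Trigram 3: (tree before outside)
Total word trigrams: 5 - 2 = 3

3


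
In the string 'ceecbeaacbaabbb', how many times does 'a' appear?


Scanning 'ceecbeaacbaabbb' for 'a':
  Position 6: 'a' -> MATCH (count: 1)
  Position 7: 'a' -> MATCH (count: 2)
  Position 10: 'a' -> MATCH (count: 3)
  Position 11: 'a' -> MATCH (count: 4)
Total occurrences of 'a': 4

4


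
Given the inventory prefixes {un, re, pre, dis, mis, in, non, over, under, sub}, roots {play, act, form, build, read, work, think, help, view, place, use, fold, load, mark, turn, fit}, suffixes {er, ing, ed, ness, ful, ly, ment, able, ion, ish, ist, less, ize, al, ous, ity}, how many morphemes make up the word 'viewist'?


Segmenting 'viewist' against the inventory:
  'view' -> root (morpheme 1)
  'ist' -> suffix (morpheme 2)
Total morphemes: 2

2


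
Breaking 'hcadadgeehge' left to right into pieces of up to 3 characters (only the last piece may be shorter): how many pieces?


'hcadadgeehge' has 12 characters.
Chunking with max size 3:
  Chunk 1: 'hca' (positions 0-2)
  Chunk 2: 'dad' (positions 3-5)
  Chunk 3: 'gee' (positions 6-8)
  Chunk 4: 'hge' (positions 9-11)
Total chunks: ceil(12 / 3) = 4

4


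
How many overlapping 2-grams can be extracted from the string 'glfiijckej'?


String 'glfiijckej' has length L = 10.
Number of overlapping n-grams = L - n + 1
Substituting: 10 - 2 + 1 = 9

9


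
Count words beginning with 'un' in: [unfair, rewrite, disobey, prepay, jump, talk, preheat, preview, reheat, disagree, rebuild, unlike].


Checking each word for prefix 'un':
  'unfair' -> YES, starts with 'un' (count: 1)
  'rewrite' -> no (count: 1)
  'disobey' -> no (count: 1)
  'prepay' -> no (count: 1)
  'jump' -> no (count: 1)
  'talk' -> no (count: 1)
  'preheat' -> no (count: 1)
  'preview' -> no (count: 1)
  'reheat' -> no (count: 1)
  'disagree' -> no (count: 1)
  'rebuild' -> no (count: 1)
  'unlike' -> YES, starts with 'un' (count: 2)
Total with prefix 'un': 2

2


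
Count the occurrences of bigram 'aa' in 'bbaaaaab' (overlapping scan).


Scanning 'bbaaaaab' for bigram 'aa':
  Position 0: 'bb' -> no
  Position 1: 'ba' -> no
  Position 2: 'aa' -> MATCH
  Position 3: 'aa' -> MATCH
  Position 4: 'aa' -> MATCH
  Position 5: 'aa' -> MATCH
  Position 6: 'ab' -> no
Total matches: 4

4


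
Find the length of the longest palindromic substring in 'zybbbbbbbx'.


Scanning 'zybbbbbbbx' for palindromic substrings.
Substring at positions 2-8: 'bbbbbbb'.
Check: reverse('bbbbbbb') = 'bbbbbbb' -> palindrome confirmed.
Neighbouring characters ('y' / 'x') break symmetry, so it cannot extend further.
No longer palindromic substring exists; longest length = 7

7


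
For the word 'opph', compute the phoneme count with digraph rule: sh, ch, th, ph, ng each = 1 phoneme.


Parsing 'opph' greedily, digraphs first:
  'o' -> vowel phoneme (phonemes so far: 1)
  'p' -> consonant phoneme (phonemes so far: 2)
  'ph' -> digraph (1 consonant phoneme) (phonemes so far: 3)
Total phonemes: 3

3


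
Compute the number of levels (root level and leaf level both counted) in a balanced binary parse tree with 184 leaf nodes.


In a balanced binary tree with n leaves the deepest leaf is ceil(log2(n)) edges below the root,
so counting node levels inclusive of root and leaves gives ceil(log2(n)) + 1 levels.
log2(184) = 7.5236
ceil(7.5236) = 8
levels = 8 + 1 = 9

9


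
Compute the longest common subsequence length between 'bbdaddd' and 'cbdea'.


DP table for LCS of 'bbdaddd' and 'cbdea':
       c  b  d  e  a
    0  0  0  0  0  0
  b 0  0  1  1  1  1
  b 0  0  1  1  1  1
  d 0  0  1  2  2  2
  a 0  0  1  2  2  3
  d 0  0  1  2  2  3
  d 0  0  1  2  2  3
  d 0  0  1  2  2  3
LCS: 'bda'
LCS length = 3

3


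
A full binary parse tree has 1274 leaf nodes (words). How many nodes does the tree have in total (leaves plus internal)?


Leaf nodes (terminals): 1274
Internal nodes = n - 1 = 1274 - 1 = 1273
Total = leaves + internal = 1274 + 1273 = 2547

2547


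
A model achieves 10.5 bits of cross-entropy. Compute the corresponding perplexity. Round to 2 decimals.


Perplexity formula: PP = 2^H
H = 10.5
PP = 2^10.5
Decompose: 2^10.5 = 2^10 * 2^0.5 = 2^10 * sqrt(2)
2^10 = 1024, sqrt(2) ~ 1.4142136
PP ~ 1024 * 1.4142136 = 1448.1547264
Rounded to 2 decimals: 1448.15

1448.15


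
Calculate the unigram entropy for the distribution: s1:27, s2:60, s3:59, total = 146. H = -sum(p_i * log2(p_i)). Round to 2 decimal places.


Computing entropy H = -sum(p_i * log2(p_i)):
  s1: p = 27/146 = 0.1849, -p*log2(p) = 0.4503
  s2: p = 60/146 = 0.4110, -p*log2(p) = 0.5272
  s3: p = 59/146 = 0.4041, -p*log2(p) = 0.5282
H = sum of terms = 1.5057
Rounded to 2 decimals: 1.51

1.51


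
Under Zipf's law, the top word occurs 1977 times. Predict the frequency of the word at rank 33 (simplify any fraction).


Zipf's law: freq(rank) = f1 / rank
f1 = 1977, rank = 33
freq = 1977 / 33
GCD(1977, 33) = 3
Simplified: 659/11

659/11


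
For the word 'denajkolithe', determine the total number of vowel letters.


Scanning each character of 'denajkolithe':
  Position 1: 'd' -> consonant (running count: 0)
  Position 2: 'e' -> vowel (running count: 1)
  Position 3: 'n' -> consonant (running count: 1)
  Position 4: 'a' -> vowel (running count: 2)
  Position 5: 'j' -> consonant (running count: 2)
  Position 6: 'k' -> consonant (running count: 2)
  Position 7: 'o' -> vowel (running count: 3)
  Position 8: 'l' -> consonant (running count: 3)
  Position 9: 'i' -> vowel (running count: 4)
  Position 10: 't' -> consonant (running count: 4)
  Position 11: 'h' -> consonant (running count: 4)
  Position 12: 'e' -> vowel (running count: 5)
Total vowels: 5

5


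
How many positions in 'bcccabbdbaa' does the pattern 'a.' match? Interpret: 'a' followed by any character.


Pattern: a. means 'a' followed by any character.
Scanning 'bcccabbdbaa' position-by-position:
  Pos 0: window 'bc' -> no
  Pos 1: window 'cc' -> no
  Pos 2: window 'cc' -> no
  Pos 3: window 'ca' -> no
  Pos 4: window 'ab' -> MATCH
  Pos 5: window 'bb' -> no
  Pos 6: window 'bd' -> no
  Pos 7: window 'db' -> no
  Pos 8: window 'ba' -> no
  Pos 9: window 'aa' -> MATCH
  Pos 10: window 'a' -> no
Total matches: 2

2


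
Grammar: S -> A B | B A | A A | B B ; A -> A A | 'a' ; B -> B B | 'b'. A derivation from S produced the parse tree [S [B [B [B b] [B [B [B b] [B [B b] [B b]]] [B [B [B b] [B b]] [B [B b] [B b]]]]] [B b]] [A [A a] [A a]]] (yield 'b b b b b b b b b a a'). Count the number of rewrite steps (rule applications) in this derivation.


Every bracketed nonterminal node [X ...] in the tree is produced by exactly one rule application.
Reading the tree off as a leftmost derivation:
  Step 1: S  =>  B A   (applied S -> B A)
  Step 2: B A  =>  B B A   (applied B -> B B)
  Step 3: B B A  =>  B B B A   (applied B -> B B)
  Step 4: B B B A  =>  b B B A   (applied B -> b)
  Step 5: b B B A  =>  b B B B A   (applied B -> B B)
  Step 6: b B B B A  =>  b B B B B A   (applied B -> B B)
  Step 7: b B B B B A  =>  b b B B B A   (applied B -> b)
  Step 8: b b B B B A  =>  b b B B B B A   (applied B -> B B)
  Step 9: b b B B B B A  =>  b b b B B B A   (applied B -> b)
  Step 10: b b b B B B A  =>  b b b b B B A   (applied B -> b)
  Step 11: b b b b B B A  =>  b b b b B B B A   (applied B -> B B)
  Step 12: b b b b B B B A  =>  b b b b B B B B A   (applied B -> B B)
  Step 13: b b b b B B B B A  =>  b b b b b B B B A   (applied B -> b)
  Step 14: b b b b b B B B A  =>  b b b b b b B B A   (applied B -> b)
  Step 15: b b b b b b B B A  =>  b b b b b b B B B A   (applied B -> B B)
  Step 16: b b b b b b B B B A  =>  b b b b b b b B B A   (applied B -> b)
  Step 17: b b b b b b b B B A  =>  b b b b b b b b B A   (applied B -> b)
  Step 18: b b b b b b b b B A  =>  b b b b b b b b b A   (applied B -> b)
  Step 19: b b b b b b b b b A  =>  b b b b b b b b b A A   (applied A -> A A)
  Step 20: b b b b b b b b b A A  =>  b b b b b b b b b a A   (applied A -> a)
  Step 21: b b b b b b b b b a A  =>  b b b b b b b b b a a   (applied A -> a)
Final yield: b b b b b b b b b a a
Total rewrite steps: 21

21


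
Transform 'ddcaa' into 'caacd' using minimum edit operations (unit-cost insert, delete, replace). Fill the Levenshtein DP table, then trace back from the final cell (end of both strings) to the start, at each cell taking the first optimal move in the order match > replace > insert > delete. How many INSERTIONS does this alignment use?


Edit distance = 4. Backtracking from cell (5, 5) with preference match > replace > insert > delete,
then listing the resulting alignment 'ddcaa' -> 'caacd' left to right:
  Step 1: delete 'd'
  Step 2: delete 'd'
  Step 3: keep 'c'
  Step 4: keep 'a'
  Step 5: keep 'a'
  Step 6: insert 'c' [insertion #1]
  Step 7: insert 'd' [insertion #2]
Total insertions: 2

2


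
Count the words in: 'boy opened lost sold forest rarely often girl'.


Counting words by splitting on spaces:
  Word 1: 'boy'
  Word 2: 'opened'
  Word 3: 'lost'
  Word 4: 'sold'
  Word 5: 'forest'
  Word 6: 'rarely'
  Word 7: 'often'
  Word 8: 'girl'
Total words: 8

8


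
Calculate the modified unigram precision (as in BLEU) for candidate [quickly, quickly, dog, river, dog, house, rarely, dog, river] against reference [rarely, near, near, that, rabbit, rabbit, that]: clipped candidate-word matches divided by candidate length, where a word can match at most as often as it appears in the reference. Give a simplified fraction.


Reference word counts: {'near': 2, 'rabbit': 2, 'rarely': 1, 'that': 2}
Checking each candidate word (with clipping):
  'quickly' -> not in reference -> no match (matches: 0)
  'quickly' -> not in reference -> no match (matches: 0)
  'dog' -> not in reference -> no match (matches: 0)
  'river' -> not in reference -> no match (matches: 0)
  'dog' -> not in reference -> no match (matches: 0)
  'house' -> not in reference -> no match (matches: 0)
  'rarely' -> in reference (ref count 1, used 1/1) -> match (matches: 1)
  'dog' -> not in reference -> no match (matches: 1)
  'river' -> not in reference -> no match (matches: 1)
Clipped matches: 1, Candidate length: 9
Precision = 1/9

1/9


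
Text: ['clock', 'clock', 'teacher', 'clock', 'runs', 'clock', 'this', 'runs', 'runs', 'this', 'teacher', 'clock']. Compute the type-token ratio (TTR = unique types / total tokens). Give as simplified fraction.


Tokens: 12
Unique types: ('clock', 'runs', 'teacher', 'this') = 4
TTR = 4/12
Simplify: divide both by 4 -> 1/3
TTR = 1/3

1/3


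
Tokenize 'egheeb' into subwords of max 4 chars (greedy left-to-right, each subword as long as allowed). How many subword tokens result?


'egheeb' has 6 characters.
Chunking with max size 4:
  Chunk 1: 'eghe' (positions 0-3)
  Chunk 2: 'eb' (positions 4-5)
Total chunks: ceil(6 / 4) = 2

2


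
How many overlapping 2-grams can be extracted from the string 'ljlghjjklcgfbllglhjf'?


String 'ljlghjjklcgfbllglhjf' has length L = 20.
Number of overlapping n-grams = L - n + 1
Substituting: 20 - 2 + 1 = 19

19


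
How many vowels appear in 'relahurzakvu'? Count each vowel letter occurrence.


Scanning each character of 'relahurzakvu':
  Position 1: 'r' -> consonant (running count: 0)
  Position 2: 'e' -> vowel (running count: 1)
  Position 3: 'l' -> consonant (running count: 1)
  Position 4: 'a' -> vowel (running count: 2)
  Position 5: 'h' -> consonant (running count: 2)
  Position 6: 'u' -> vowel (running count: 3)
  Position 7: 'r' -> consonant (running count: 3)
  Position 8: 'z' -> consonant (running count: 3)
  Position 9: 'a' -> vowel (running count: 4)
  Position 10: 'k' -> consonant (running count: 4)
  Position 11: 'v' -> consonant (running count: 4)
  Position 12: 'u' -> vowel (running count: 5)
Total vowels: 5

5


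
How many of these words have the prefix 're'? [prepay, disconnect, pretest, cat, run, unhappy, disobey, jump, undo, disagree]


Checking each word for prefix 're':
  'prepay' -> no (count: 0)
  'disconnect' -> no (count: 0)
  'pretest' -> no (count: 0)
  'cat' -> no (count: 0)
  'run' -> no (count: 0)
  'unhappy' -> no (count: 0)
  'disobey' -> no (count: 0)
  'jump' -> no (count: 0)
  'undo' -> no (count: 0)
  'disagree' -> no (count: 0)
Total with prefix 're': 0

0


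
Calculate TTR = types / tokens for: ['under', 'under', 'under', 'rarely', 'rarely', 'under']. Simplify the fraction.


Tokens: 6
Unique types: ('rarely', 'under') = 2
TTR = 2/6
Simplify: divide both by 2 -> 1/3
TTR = 1/3

1/3


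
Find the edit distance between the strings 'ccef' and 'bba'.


Building DP table for s1='ccef' (len 4) and s2='bba' (len 3):
       b  b  a
    0  1  2  3
  c 1  1  2  3
  c 2  2  2  3
  e 3  3  3  3
  f 4  4  4  4
Edit distance = dp[4][3] = 4

4


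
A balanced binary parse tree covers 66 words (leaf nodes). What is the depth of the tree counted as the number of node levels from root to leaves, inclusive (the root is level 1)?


In a balanced binary tree with n leaves the deepest leaf is ceil(log2(n)) edges below the root,
so counting node levels inclusive of root and leaves gives ceil(log2(n)) + 1 levels.
log2(66) = 6.0444
ceil(6.0444) = 7
levels = 7 + 1 = 8

8


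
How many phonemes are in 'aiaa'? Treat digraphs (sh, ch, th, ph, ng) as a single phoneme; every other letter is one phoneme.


Parsing 'aiaa' greedily, digraphs first:
  'a' -> vowel phoneme (phonemes so far: 1)
  'i' -> vowel phoneme (phonemes so far: 2)
  'a' -> vowel phoneme (phonemes so far: 3)
  'a' -> vowel phoneme (phonemes so far: 4)
Total phonemes: 4

4


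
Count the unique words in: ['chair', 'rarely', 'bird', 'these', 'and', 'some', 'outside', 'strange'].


Listing all tokens and tracking unique types:
  Token 1: 'chair' -> NEW (unique so far: 1)
  Token 2: 'rarely' -> NEW (unique so far: 2)
  Token 3: 'bird' -> NEW (unique so far: 3)
  Token 4: 'these' -> NEW (unique so far: 4)
  Token 5: 'and' -> NEW (unique so far: 5)
  Token 6: 'some' -> NEW (unique so far: 6)
  Token 7: 'outside' -> NEW (unique so far: 7)
  Token 8: 'strange' -> NEW (unique so far: 8)
Unique types: ('and', 'bird', 'chair', 'outside', 'rarely', 'some', 'strange', 'these')
Vocabulary size: 8

8


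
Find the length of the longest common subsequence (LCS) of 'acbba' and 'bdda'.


DP table for LCS of 'acbba' and 'bdda':
       b  d  d  a
    0  0  0  0  0
  a 0  0  0  0  1
  c 0  0  0  0  1
  b 0  1  1  1  1
  b 0  1  1  1  1
  a 0  1  1  1  2
LCS: 'ba'
LCS length = 2

2


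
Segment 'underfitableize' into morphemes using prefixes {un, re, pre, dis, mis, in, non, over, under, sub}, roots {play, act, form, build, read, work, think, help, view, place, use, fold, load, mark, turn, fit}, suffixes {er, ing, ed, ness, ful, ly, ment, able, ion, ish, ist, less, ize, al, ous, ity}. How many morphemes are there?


Segmenting 'underfitableize' against the inventory:
  'under' -> prefix (morpheme 1)
  'fit' -> root (morpheme 2)
  'able' -> suffix (morpheme 3)
  'ize' -> suffix (morpheme 4)
Total morphemes: 4

4


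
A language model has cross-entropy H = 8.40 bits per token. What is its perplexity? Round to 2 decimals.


Perplexity formula: PP = 2^H
H = 8.40
PP = 2^8.40
Decompose: 2^8.40 = 2^8 * 2^0.40
2^8 = 256, 2^0.40 ~ 1.3195079
PP ~ 256 * 1.3195079 = 337.7940224
Rounded to 2 decimals: 337.79

337.79


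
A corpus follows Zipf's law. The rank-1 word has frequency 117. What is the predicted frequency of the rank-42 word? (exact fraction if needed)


Zipf's law: freq(rank) = f1 / rank
f1 = 117, rank = 42
freq = 117 / 42
GCD(117, 42) = 3
Simplified: 39/14

39/14


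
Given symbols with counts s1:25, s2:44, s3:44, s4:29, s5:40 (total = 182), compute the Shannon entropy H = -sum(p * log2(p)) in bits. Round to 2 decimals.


Computing entropy H = -sum(p_i * log2(p_i)):
  s1: p = 25/182 = 0.1374, -p*log2(p) = 0.3934
  s2: p = 44/182 = 0.2418, -p*log2(p) = 0.4952
  s3: p = 44/182 = 0.2418, -p*log2(p) = 0.4952
  s4: p = 29/182 = 0.1593, -p*log2(p) = 0.4222
  s5: p = 40/182 = 0.2198, -p*log2(p) = 0.4804
H = sum of terms = 2.2864
Rounded to 2 decimals: 2.29

2.29


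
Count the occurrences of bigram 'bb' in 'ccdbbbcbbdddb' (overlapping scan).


Scanning 'ccdbbbcbbdddb' for bigram 'bb':
  Position 0: 'cc' -> no
  Position 1: 'cd' -> no
  Position 2: 'db' -> no
  Position 3: 'bb' -> MATCH
  Position 4: 'bb' -> MATCH
  Position 5: 'bc' -> no
  Position 6: 'cb' -> no
  Position 7: 'bb' -> MATCH
  Position 8: 'bd' -> no
  Position 9: 'dd' -> no
  Position 10: 'dd' -> no
  Position 11: 'db' -> no
Total matches: 3

3


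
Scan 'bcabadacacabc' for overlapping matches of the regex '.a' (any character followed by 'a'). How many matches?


Pattern: .a means any character followed by 'a'.
Scanning 'bcabadacacabc' position-by-position:
  Pos 0: window 'bc' -> no
  Pos 1: window 'ca' -> MATCH
  Pos 2: window 'ab' -> no
  Pos 3: window 'ba' -> MATCH
  Pos 4: window 'ad' -> no
  Pos 5: window 'da' -> MATCH
  Pos 6: window 'ac' -> no
  Pos 7: window 'ca' -> MATCH
  Pos 8: window 'ac' -> no
  Pos 9: window 'ca' -> MATCH
  Pos 10: window 'ab' -> no
  Pos 11: window 'bc' -> no
  Pos 12: window 'c' -> no
Total matches: 5

5


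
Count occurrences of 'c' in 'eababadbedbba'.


Scanning 'eababadbedbba' for 'c':
  No matches found.
Total occurrences of 'c': 0

0


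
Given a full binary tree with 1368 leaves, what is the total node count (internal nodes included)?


Leaf nodes (terminals): 1368
Internal nodes = n - 1 = 1368 - 1 = 1367
Total = leaves + internal = 1368 + 1367 = 2735

2735


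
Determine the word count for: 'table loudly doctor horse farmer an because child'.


Counting words by splitting on spaces:
  Word 1: 'table'
  Word 2: 'loudly'
  Word 3: 'doctor'
  Word 4: 'horse'
  Word 5: 'farmer'
  Word 6: 'an'
  Word 7: 'because'
  Word 8: 'child'
Total words: 8

8


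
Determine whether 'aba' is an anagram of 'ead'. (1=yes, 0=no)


Sort characters of 'aba': 'aab'
Sort characters of 'ead': 'ade'
Sorted forms differ -> they are NOT anagrams
Result: 0

0


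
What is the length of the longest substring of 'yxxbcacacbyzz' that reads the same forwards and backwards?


Scanning 'yxxbcacacbyzz' for palindromic substrings.
Substring at positions 3-9: 'bcacacb'.
Check: reverse('bcacacb') = 'bcacacb' -> palindrome confirmed.
Neighbouring characters ('x' / 'y') break symmetry, so it cannot extend further.
No longer palindromic substring exists; longest length = 7

7


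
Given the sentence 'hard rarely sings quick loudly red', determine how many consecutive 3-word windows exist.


Word trigrams from [6] words:
  Trigram 1: (hard rarely sings)
  Trigram 2: (rarely sings quick)
  Trigram 3: (sings quick loudly)
  Trigram 4: (quick loudly red)
Total word trigrams: 6 - 2 = 4

4


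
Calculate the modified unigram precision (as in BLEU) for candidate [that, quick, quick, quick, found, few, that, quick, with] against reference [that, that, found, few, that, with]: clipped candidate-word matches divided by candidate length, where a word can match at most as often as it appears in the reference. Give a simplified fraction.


Reference word counts: {'few': 1, 'found': 1, 'that': 3, 'with': 1}
Checking each candidate word (with clipping):
  'that' -> in reference (ref count 3, used 1/3) -> match (matches: 1)
  'quick' -> not in reference -> no match (matches: 1)
  'quick' -> not in reference -> no match (matches: 1)
  'quick' -> not in reference -> no match (matches: 1)
  'found' -> in reference (ref count 1, used 1/1) -> match (matches: 2)
  'few' -> in reference (ref count 1, used 1/1) -> match (matches: 3)
  'that' -> in reference (ref count 3, used 2/3) -> match (matches: 4)
  'quick' -> not in reference -> no match (matches: 4)
  'with' -> in reference (ref count 1, used 1/1) -> match (matches: 5)
Clipped matches: 5, Candidate length: 9
Precision = 5/9

5/9
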